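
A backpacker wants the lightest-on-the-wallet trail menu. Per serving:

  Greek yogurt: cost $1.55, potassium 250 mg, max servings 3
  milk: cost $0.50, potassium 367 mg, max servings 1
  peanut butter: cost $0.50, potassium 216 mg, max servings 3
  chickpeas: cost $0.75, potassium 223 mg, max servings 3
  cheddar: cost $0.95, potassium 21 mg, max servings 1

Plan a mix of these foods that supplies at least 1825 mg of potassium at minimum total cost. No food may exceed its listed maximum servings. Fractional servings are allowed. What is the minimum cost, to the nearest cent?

Cost per mg of potassium: milk $0.0014, peanut butter $0.0023, chickpeas $0.0034, Greek yogurt $0.0062, cheddar $0.0452.
Take 1 serving of milk: +367.0 mg potassium for $0.50 (total $0.50, still need 1458.0 mg).
Take 3 servings of peanut butter: +648.0 mg potassium for $1.50 (total $2.00, still need 810.0 mg).
Take 3 servings of chickpeas: +669.0 mg potassium for $2.25 (total $4.25, still need 141.0 mg).
Take 0.564 servings of Greek yogurt: +141.0 mg potassium for $0.87 (total $5.12, still need 0.0 mg).
Greedy by cheapest-per-mg is optimal for a single linear constraint, so the minimum cost is $5.12.

$5.12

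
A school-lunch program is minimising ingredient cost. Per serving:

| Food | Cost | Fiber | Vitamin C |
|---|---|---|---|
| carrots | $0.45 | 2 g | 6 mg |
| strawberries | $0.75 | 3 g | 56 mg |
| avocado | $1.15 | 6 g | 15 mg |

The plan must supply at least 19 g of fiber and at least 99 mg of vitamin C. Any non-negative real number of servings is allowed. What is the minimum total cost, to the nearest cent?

An LP optimum is at a vertex; with two nutrient constraints at most two foods are used. Check each candidate.
carrots only: max(19/2, 99/6) = 16.5 servings → $7.42.
strawberries only: max(19/3, 99/56) = 6.333 servings → $4.75.
avocado only: max(19/6, 99/15) = 6.6 servings → $7.59.
carrots + strawberries with both tight: 8.16 servings and 0.8936 servings → $4.34.
carrots + avocado with both targets exact would need a negative amount; discard.
strawberries + avocado with both tight: 1.062 servings and 2.636 servings → $3.83.
So the least-cost plan costs $3.83.

$3.83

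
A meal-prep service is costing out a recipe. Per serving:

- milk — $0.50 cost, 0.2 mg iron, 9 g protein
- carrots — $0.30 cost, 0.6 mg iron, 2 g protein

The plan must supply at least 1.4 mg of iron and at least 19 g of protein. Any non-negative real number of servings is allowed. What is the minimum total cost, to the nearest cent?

Compare the cost at each extreme point of the feasible region.
milk only: max(1.4/0.2, 19/9) = 7 servings → $3.50.
carrots only: max(1.4/0.6, 19/2) = 9.5 servings → $2.85.
milk + carrots with both tight: 1.72 servings and 1.76 servings → $1.39.
So the least-cost plan costs $1.39.

$1.39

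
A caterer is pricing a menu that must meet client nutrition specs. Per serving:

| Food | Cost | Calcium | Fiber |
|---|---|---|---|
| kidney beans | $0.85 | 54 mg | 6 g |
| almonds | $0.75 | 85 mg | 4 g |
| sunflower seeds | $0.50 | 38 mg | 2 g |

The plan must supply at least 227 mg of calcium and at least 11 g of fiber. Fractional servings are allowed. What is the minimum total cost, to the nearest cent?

At the optimum either one food covers both requirements or two foods hit both targets exactly; no other combination can be cheaper.
kidney beans only: max(227/54, 11/6) = 4.204 servings → $3.57.
almonds only: max(227/85, 11/4) = 2.75 servings → $2.06.
sunflower seeds only: max(227/38, 11/2) = 5.974 servings → $2.99.
kidney beans + almonds with both tight: 0.09184 servings and 2.612 servings → $2.04.
kidney beans + sunflower seeds: the both-tight solution has a negative serving — not a feasible corner.
almonds + sunflower seeds with both tight: 2 servings and 1.5 servings → $2.25.
The minimum over all feasible corners is $2.04.

$2.04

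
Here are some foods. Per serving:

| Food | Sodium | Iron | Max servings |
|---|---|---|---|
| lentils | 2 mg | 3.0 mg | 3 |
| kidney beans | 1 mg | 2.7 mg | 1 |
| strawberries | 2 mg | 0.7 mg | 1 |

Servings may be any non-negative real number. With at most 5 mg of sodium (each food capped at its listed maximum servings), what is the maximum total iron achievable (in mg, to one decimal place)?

8.7 mg

Iron per mg sodium: kidney beans 2.7, lentils 1.5, strawberries 0.35.
Take 1 serving of kidney beans: uses 1 mg sodium, +2.7 mg iron (running total 2.7 mg).
Take 2 servings of lentils: uses 4 mg sodium, +6.0 mg iron (running total 8.7 mg).
Filling greedily by iron-per-mg sodium is optimal for one linear limit, giving 8.7 mg.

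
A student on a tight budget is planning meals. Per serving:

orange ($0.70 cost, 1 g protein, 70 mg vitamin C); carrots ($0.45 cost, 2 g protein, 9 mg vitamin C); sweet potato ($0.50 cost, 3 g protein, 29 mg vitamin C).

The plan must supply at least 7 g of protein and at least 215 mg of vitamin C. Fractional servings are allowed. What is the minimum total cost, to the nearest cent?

$2.47

The cheapest plan sits at a corner of the feasible region — with two constraints it uses at most two foods.
orange only: max(7/1, 215/70) = 7 servings → $4.90.
carrots only: max(7/2, 215/9) = 23.89 servings → $10.75.
sweet potato only: max(7/3, 215/29) = 7.414 servings → $3.71.
orange + carrots with both tight: 2.802 servings and 2.099 servings → $2.91.
orange + sweet potato with both tight: 2.442 servings and 1.519 servings → $2.47.
carrots + sweet potato: the both-tight solution has a negative serving — not a feasible corner.
The minimum over all feasible corners is $2.47.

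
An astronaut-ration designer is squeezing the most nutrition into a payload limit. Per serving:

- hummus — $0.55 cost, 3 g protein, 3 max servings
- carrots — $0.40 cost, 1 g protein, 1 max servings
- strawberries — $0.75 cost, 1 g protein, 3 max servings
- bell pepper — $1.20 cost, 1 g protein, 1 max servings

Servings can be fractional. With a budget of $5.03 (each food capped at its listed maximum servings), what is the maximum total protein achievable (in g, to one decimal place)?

Protein per dollar: hummus 5.455, carrots 2.5, strawberries 1.333, bell pepper 0.8333.
Take 3 servings of hummus: spends $1.65, +9.0 g protein (running total 9.0 g).
Take 1 serving of carrots: spends $0.40, +1.0 g protein (running total 10.0 g).
Take 3 servings of strawberries: spends $2.25, +3.0 g protein (running total 13.0 g).
Take 0.6083 servings of bell pepper: spends $0.73, +0.6 g protein (running total 13.6 g).
Greedy by best ratio exhausts the cost allowance optimally: 13.6 g.

13.6 g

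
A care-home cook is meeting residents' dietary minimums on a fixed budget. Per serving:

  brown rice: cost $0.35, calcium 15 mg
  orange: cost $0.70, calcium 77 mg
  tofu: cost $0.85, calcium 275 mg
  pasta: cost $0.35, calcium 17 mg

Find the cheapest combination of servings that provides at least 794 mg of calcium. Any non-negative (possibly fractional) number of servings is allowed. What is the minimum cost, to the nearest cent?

Cost per mg of calcium: tofu $0.0031, orange $0.0091, pasta $0.0206, brown rice $0.0233.
With no serving limits, use only tofu: 794 mg / 275 mg = 2.887 servings × $0.85 = $2.45.

$2.45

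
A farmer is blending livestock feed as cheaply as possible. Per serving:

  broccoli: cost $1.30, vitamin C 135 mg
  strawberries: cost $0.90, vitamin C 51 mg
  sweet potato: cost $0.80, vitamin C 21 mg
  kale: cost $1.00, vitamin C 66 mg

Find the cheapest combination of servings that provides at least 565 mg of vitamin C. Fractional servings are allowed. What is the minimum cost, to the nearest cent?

Cost per mg of vitamin C: broccoli $0.0096, kale $0.0152, strawberries $0.0176, sweet potato $0.0381.
With no serving limits, use only broccoli: 565 mg / 135 mg = 4.185 servings × $1.30 = $5.44.

$5.44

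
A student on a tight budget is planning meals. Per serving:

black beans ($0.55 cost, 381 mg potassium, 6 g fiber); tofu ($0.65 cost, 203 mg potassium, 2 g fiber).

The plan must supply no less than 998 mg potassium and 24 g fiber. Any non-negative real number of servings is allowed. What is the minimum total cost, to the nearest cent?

An LP optimum is at a vertex; with two nutrient constraints at most two foods are used. Check each candidate.
black beans only: max(998/381, 24/6) = 4 servings → $2.20.
tofu only: max(998/203, 24/2) = 12 servings → $7.80.
black beans + tofu: intersection lies outside the first quadrant.
So the least-cost plan costs $2.20.

$2.20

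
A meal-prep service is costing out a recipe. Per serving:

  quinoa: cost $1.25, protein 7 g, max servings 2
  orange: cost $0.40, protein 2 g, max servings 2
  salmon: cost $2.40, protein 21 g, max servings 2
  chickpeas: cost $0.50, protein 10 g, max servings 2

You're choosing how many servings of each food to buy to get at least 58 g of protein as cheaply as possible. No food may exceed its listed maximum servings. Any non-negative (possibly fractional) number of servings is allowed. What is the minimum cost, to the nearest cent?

Cost per g of protein: chickpeas $0.0500, salmon $0.1143, quinoa $0.1786, orange $0.2000.
Take 2 servings of chickpeas: +20.0 g protein for $1.00 (total $1.00, still need 38.0 g).
Take 1.81 servings of salmon: +38.0 g protein for $4.34 (total $5.34, still need 0.0 g).
Greedy by cheapest-per-g is optimal for a single linear constraint, so the minimum cost is $5.34.

$5.34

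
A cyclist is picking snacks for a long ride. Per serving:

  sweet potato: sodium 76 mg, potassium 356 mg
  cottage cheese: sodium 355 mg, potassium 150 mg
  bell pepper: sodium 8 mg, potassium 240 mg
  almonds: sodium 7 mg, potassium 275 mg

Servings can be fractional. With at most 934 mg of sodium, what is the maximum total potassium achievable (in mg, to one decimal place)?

36692.9 mg

Potassium per mg sodium: almonds 39.29, bell pepper 30, sweet potato 4.684, cottage cheese 0.4225.
With no serving limits, spend the whole sodium allowance on almonds: 934 mg / 7 mg × 275 mg = 36692.9 mg.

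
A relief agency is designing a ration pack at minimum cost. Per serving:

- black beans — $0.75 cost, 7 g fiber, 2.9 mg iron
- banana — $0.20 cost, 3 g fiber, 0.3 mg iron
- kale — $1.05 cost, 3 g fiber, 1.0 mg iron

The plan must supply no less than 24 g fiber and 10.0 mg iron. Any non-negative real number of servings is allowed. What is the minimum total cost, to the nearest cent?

A basic optimal solution has at most two foods positive. Try each food alone and each pair with both targets met exactly.
black beans only: max(24/7, 10.0/2.9) = 3.448 servings → $2.59.
banana only: max(24/3, 10.0/0.3) = 33.33 servings → $6.67.
kale only: max(24/3, 10.0/1.0) = 10 servings → $10.50.
black beans + banana: intersection lies outside the first quadrant.
black beans + kale with both targets exact would need a negative amount; discard.
banana + kale: the both-tight solution has a negative serving — not a feasible corner.
The minimum over all feasible corners is $2.59.

$2.59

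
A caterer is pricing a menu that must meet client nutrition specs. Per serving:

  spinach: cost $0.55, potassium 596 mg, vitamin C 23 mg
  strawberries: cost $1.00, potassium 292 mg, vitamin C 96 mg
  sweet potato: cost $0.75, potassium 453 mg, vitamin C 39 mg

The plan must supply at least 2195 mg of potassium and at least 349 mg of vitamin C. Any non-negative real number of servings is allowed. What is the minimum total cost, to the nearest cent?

$4.30

A basic optimal solution has at most two foods positive. Try each food alone and each pair with both targets met exactly.
spinach only: max(2195/596, 349/23) = 15.17 servings → $8.35.
strawberries only: max(2195/292, 349/96) = 7.517 servings → $7.52.
sweet potato only: max(2195/453, 349/39) = 8.949 servings → $6.71.
spinach + strawberries with both tight: 2.155 servings and 3.119 servings → $4.30.
spinach + sweet potato: the both-tight solution has a negative serving — not a feasible corner.
strawberries + sweet potato with both tight: 2.258 servings and 3.39 servings → $4.80.
Cheapest feasible corner: $4.30.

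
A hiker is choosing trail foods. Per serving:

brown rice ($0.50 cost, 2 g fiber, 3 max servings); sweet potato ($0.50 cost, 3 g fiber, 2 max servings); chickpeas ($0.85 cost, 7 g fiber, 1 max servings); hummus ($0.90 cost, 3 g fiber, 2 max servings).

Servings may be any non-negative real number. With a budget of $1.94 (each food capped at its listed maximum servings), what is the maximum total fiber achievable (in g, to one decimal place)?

Fiber per dollar: chickpeas 8.235, sweet potato 6, brown rice 4, hummus 3.333.
Take 1 serving of chickpeas: spends $0.85, +7.0 g fiber (running total 7.0 g).
Take 2 servings of sweet potato: spends $1.00, +6.0 g fiber (running total 13.0 g).
Take 0.18 servings of brown rice: spends $0.09, +0.4 g fiber (running total 13.4 g).
Greedy by best ratio exhausts the cost allowance optimally: 13.4 g.

13.4 g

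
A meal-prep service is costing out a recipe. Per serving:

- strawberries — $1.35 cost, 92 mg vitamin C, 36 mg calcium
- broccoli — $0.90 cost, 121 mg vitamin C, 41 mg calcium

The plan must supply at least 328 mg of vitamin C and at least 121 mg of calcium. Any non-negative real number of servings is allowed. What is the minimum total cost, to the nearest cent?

Minimising a linear cost over {vitamin C ≥ 328, calcium ≥ 121, servings ≥ 0} — the optimum is at a vertex, using one or two foods.
strawberries only: max(328/92, 121/36) = 3.565 servings → $4.81.
broccoli only: max(328/121, 121/41) = 2.951 servings → $2.66.
strawberries + broccoli with both tight: 2.043 servings and 1.158 servings → $3.80.
The minimum over all feasible corners is $2.66.

$2.66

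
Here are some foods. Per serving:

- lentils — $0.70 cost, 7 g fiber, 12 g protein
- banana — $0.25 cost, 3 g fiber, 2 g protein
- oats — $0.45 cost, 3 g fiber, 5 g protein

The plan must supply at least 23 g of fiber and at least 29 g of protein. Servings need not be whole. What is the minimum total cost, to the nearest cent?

$2.13

At the optimum either one food covers both requirements or two foods hit both targets exactly; no other combination can be cheaper.
lentils only: max(23/7, 29/12) = 3.286 servings → $2.30.
banana only: max(23/3, 29/2) = 14.5 servings → $3.62.
oats only: max(23/3, 29/5) = 7.667 servings → $3.45.
lentils + banana with both tight: 1.864 servings and 3.318 servings → $2.13.
lentils + oats: intersection lies outside the first quadrant.
banana + oats with both tight: 3.111 servings and 4.556 servings → $2.83.
Cheapest feasible corner: $2.13.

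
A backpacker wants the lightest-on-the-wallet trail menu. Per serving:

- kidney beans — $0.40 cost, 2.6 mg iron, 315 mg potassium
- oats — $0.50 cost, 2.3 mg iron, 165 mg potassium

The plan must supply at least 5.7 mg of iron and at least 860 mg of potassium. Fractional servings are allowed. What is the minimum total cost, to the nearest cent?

$1.09

kidney beans only: max(5.7/2.6, 860/315) = 2.73 servings → $1.09.
oats only: max(5.7/2.3, 860/165) = 5.212 servings → $2.61.
kidney beans + oats: the both-tight solution has a negative serving — not a feasible corner.
Cheapest feasible corner: $1.09.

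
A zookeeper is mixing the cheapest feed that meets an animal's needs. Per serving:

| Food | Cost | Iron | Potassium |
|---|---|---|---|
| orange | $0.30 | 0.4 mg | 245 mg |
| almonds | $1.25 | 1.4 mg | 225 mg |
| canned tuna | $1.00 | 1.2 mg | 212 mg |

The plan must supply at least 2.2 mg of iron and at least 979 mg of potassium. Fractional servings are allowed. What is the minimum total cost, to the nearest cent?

Compare the cost at each extreme point of the feasible region.
orange only: max(2.2/0.4, 979/245) = 5.5 servings → $1.65.
almonds only: max(2.2/1.4, 979/225) = 4.351 servings → $5.44.
canned tuna only: max(2.2/1.2, 979/212) = 4.618 servings → $4.62.
orange + almonds with both tight: 3.461 servings and 0.5826 servings → $1.77.
orange + canned tuna with both tight: 3.386 servings and 0.7046 servings → $1.72.
almonds + canned tuna: the both-tight solution has a negative serving — not a feasible corner.
So the least-cost plan costs $1.65.

$1.65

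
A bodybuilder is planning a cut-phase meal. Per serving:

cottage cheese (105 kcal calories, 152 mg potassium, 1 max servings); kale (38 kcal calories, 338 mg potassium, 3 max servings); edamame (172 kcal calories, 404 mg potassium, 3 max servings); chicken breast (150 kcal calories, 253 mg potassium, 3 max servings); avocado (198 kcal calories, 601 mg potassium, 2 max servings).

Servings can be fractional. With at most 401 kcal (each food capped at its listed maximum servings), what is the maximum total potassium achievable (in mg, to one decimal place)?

Potassium per kcal: kale 8.895, avocado 3.035, edamame 2.349, chicken breast 1.687, cottage cheese 1.448.
Take 3 servings of kale: uses 114 kcal, +1014.0 mg potassium (running total 1014.0 mg).
Take 1.449 servings of avocado: uses 287 kcal, +871.1 mg potassium (running total 1885.1 mg).
Greedy by best ratio exhausts the calories allowance optimally: 1885.1 mg.

1885.1 mg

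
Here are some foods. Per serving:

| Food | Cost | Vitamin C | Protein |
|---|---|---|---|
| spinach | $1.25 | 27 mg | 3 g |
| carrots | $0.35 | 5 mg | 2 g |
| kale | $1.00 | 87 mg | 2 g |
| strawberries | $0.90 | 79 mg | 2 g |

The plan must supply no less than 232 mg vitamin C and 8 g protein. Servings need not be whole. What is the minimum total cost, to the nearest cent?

Check every corner: each single food scaled to meet both minima, and each pair solved so both constraints bind.
spinach only: max(232/27, 8/3) = 8.593 servings → $10.74.
carrots only: max(232/5, 8/2) = 46.4 servings → $16.24.
kale only: max(232/87, 8/2) = 4 servings → $4.00.
strawberries only: max(232/79, 8/2) = 4 servings → $3.60.
spinach + carrots with both targets exact would need a negative amount; discard.
spinach + kale with both tight: 1.121 servings and 2.319 servings → $3.72.
spinach + strawberries with both tight: 0.918 servings and 2.623 servings → $3.51.
carrots + kale with both tight: 1.415 servings and 2.585 servings → $3.08.
carrots + strawberries with both tight: 1.135 servings and 2.865 servings → $2.98.
kale + strawberries: intersection lies outside the first quadrant.
Cheapest feasible corner: $2.98.

$2.98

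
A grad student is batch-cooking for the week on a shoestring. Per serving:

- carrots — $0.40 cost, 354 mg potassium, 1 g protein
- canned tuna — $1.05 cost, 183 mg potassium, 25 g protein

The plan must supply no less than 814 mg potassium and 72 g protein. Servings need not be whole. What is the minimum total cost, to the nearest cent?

Minimising a linear cost over {potassium ≥ 814, protein ≥ 72, servings ≥ 0} — the optimum is at a vertex, using one or two foods.
carrots only: max(814/354, 72/1) = 72 servings → $28.80.
canned tuna only: max(814/183, 72/25) = 4.448 servings → $4.67.
carrots + canned tuna with both tight: 0.8277 servings and 2.847 servings → $3.32.
Cheapest feasible corner: $3.32.

$3.32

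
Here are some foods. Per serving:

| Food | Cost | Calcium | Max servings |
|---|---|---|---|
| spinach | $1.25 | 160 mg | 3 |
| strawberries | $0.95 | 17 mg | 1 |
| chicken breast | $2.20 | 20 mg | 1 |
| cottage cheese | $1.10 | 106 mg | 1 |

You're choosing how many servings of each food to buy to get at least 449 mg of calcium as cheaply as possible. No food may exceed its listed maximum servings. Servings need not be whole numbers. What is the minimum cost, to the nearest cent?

Cost per mg of calcium: spinach $0.0078, cottage cheese $0.0104, strawberries $0.0559, chicken breast $0.1100.
Take 2.806 servings of spinach: +449.0 mg calcium for $3.51 (total $3.51, still need 0.0 mg).
Greedy by cheapest-per-mg is optimal for a single linear constraint, so the minimum cost is $3.51.

$3.51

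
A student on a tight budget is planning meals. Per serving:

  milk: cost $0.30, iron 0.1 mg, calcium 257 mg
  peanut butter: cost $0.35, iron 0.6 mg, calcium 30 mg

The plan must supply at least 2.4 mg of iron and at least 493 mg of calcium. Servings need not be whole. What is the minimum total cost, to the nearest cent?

$1.76

At the optimum either one food covers both requirements or two foods hit both targets exactly; no other combination can be cheaper.
milk only: max(2.4/0.1, 493/257) = 24 servings → $7.20.
peanut butter only: max(2.4/0.6, 493/30) = 16.43 servings → $5.75.
milk + peanut butter with both tight: 1.48 servings and 3.753 servings → $1.76.
So the least-cost plan costs $1.76.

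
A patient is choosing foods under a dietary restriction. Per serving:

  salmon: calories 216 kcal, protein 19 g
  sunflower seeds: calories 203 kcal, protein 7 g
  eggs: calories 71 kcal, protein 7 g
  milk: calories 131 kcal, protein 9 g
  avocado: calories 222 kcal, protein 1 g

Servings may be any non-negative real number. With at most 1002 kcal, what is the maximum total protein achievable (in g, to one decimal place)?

98.8 g

Protein per kcal: eggs 0.09859, salmon 0.08796, milk 0.0687, sunflower seeds 0.03448, avocado 0.004505.
With no serving limits, spend the whole calories allowance on eggs: 1002 kcal / 71 kcal × 7 g = 98.8 g.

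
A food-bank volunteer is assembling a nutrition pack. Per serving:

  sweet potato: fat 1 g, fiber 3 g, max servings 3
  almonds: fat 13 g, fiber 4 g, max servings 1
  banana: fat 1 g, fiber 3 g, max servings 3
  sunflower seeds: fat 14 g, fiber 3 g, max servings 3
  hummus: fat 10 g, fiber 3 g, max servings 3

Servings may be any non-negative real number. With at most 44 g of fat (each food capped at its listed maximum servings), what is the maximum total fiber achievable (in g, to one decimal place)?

Fiber per g fat: sweet potato 3, banana 3, almonds 0.3077, hummus 0.3, sunflower seeds 0.2143.
Take 3 servings of sweet potato: uses 3 g fat, +9.0 g fiber (running total 9.0 g).
Take 3 servings of banana: uses 3 g fat, +9.0 g fiber (running total 18.0 g).
Take 1 serving of almonds: uses 13 g fat, +4.0 g fiber (running total 22.0 g).
Take 2.5 servings of hummus: uses 25 g fat, +7.5 g fiber (running total 29.5 g).
Filling greedily by fiber-per-g fat is optimal for one linear limit, giving 29.5 g.

29.5 g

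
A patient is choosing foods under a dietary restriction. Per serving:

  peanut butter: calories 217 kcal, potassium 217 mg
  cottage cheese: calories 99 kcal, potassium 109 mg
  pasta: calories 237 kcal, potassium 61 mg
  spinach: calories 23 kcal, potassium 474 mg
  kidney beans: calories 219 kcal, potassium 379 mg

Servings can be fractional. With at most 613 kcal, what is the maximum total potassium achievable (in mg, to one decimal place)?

12633.1 mg

Potassium per kcal: spinach 20.61, kidney beans 1.731, cottage cheese 1.101, peanut butter 1, pasta 0.2574.
With no serving limits, spend the whole calories allowance on spinach: 613 kcal / 23 kcal × 474 mg = 12633.1 mg.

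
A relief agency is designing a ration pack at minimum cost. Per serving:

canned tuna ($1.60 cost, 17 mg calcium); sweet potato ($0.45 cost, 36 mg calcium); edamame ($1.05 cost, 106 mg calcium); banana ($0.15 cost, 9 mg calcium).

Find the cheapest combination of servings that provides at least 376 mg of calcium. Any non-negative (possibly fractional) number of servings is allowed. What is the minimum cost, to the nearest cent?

$3.72

Cost per mg of calcium: edamame $0.0099, sweet potato $0.0125, banana $0.0167, canned tuna $0.0941.
With no serving limits, use only edamame: 376 mg / 106 mg = 3.547 servings × $1.05 = $3.72.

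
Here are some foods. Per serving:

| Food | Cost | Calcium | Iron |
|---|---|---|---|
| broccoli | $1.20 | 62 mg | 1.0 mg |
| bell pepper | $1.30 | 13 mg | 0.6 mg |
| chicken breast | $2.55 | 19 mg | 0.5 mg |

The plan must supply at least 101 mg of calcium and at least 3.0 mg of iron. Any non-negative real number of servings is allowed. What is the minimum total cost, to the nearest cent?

$3.60

broccoli only: max(101/62, 3.0/1.0) = 3 servings → $3.60.
bell pepper only: max(101/13, 3.0/0.6) = 7.769 servings → $10.10.
chicken breast only: max(101/19, 3.0/0.5) = 6 servings → $15.30.
broccoli + bell pepper with both tight: 0.8926 servings and 3.512 servings → $5.64.
broccoli + chicken breast: intersection lies outside the first quadrant.
bell pepper + chicken breast with both tight: 1.327 servings and 4.408 servings → $12.97.
Cheapest feasible corner: $3.60.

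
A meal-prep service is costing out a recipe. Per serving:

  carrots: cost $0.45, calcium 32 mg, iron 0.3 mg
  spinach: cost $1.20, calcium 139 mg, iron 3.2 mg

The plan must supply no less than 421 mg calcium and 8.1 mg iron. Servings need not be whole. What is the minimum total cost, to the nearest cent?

The cheapest plan sits at a corner of the feasible region — with two constraints it uses at most two foods.
carrots only: max(421/32, 8.1/0.3) = 27 servings → $12.15.
spinach only: max(421/139, 8.1/3.2) = 3.029 servings → $3.63.
carrots + spinach with both tight: 3.646 servings and 2.189 servings → $4.27.
So the least-cost plan costs $3.63.

$3.63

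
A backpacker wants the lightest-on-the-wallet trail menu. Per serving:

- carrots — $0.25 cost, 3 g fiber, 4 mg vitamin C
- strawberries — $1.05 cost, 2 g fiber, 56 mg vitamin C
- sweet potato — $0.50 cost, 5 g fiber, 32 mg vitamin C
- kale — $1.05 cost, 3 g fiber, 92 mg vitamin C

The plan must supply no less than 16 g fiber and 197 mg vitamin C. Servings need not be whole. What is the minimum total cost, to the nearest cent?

$2.57

With two linear requirements the optimum uses one or two foods; enumerate the corners.
carrots only: max(16/3, 197/4) = 49.25 servings → $12.31.
strawberries only: max(16/2, 197/56) = 8 servings → $8.40.
sweet potato only: max(16/5, 197/32) = 6.156 servings → $3.08.
kale only: max(16/3, 197/92) = 5.333 servings → $5.60.
carrots + strawberries with both tight: 3.138 servings and 3.294 servings → $4.24.
carrots + sweet potato: intersection lies outside the first quadrant.
carrots + kale with both tight: 3.337 servings and 1.996 servings → $2.93.
strawberries + sweet potato with both tight: 2.19 servings and 2.324 servings → $3.46.
strawberries + kale with both targets exact would need a negative amount; discard.
sweet potato + kale with both tight: 2.42 servings and 1.299 servings → $2.57.
So the least-cost plan costs $2.57.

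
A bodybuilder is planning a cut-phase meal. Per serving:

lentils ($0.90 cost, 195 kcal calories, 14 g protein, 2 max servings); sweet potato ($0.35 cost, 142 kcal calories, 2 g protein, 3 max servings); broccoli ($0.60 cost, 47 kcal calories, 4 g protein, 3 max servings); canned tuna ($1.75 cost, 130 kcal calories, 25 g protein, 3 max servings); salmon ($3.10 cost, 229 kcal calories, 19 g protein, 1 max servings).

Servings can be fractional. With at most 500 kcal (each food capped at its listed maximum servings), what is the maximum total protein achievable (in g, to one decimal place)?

84.4 g

Protein per kcal: canned tuna 0.1923, broccoli 0.08511, salmon 0.08297, lentils 0.07179, sweet potato 0.01408.
Take 3 servings of canned tuna: uses 390 kcal, +75.0 g protein (running total 75.0 g).
Take 2.34 servings of broccoli: uses 110 kcal, +9.4 g protein (running total 84.4 g).
Greedy by best ratio exhausts the calories allowance optimally: 84.4 g.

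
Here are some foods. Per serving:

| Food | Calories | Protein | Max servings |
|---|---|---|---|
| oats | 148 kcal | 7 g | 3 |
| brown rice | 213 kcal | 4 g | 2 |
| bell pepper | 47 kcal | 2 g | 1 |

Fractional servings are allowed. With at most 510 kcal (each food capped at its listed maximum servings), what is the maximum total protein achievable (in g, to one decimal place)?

23.4 g

Protein per kcal: oats 0.0473, bell pepper 0.04255, brown rice 0.01878.
Take 3 servings of oats: uses 444 kcal, +21.0 g protein (running total 21.0 g).
Take 1 serving of bell pepper: uses 47 kcal, +2.0 g protein (running total 23.0 g).
Take 0.0892 servings of brown rice: uses 19 kcal, +0.4 g protein (running total 23.4 g).
Greedy by best ratio exhausts the calories allowance optimally: 23.4 g.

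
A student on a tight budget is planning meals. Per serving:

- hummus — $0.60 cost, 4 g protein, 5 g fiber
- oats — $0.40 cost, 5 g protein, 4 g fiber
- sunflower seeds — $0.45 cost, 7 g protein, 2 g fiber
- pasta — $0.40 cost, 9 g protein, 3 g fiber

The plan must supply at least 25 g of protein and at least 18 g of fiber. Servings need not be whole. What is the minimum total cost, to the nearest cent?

The cheapest plan sits at a corner of the feasible region — with two constraints it uses at most two foods.
hummus only: max(25/4, 18/5) = 6.25 servings → $3.75.
oats only: max(25/5, 18/4) = 5 servings → $2.00.
sunflower seeds only: max(25/7, 18/2) = 9 servings → $4.05.
pasta only: max(25/9, 18/3) = 6 servings → $2.40.
hummus + oats: the both-tight solution has a negative serving — not a feasible corner.
hummus + sunflower seeds with both tight: 2.815 servings and 1.963 servings → $2.57.
hummus + pasta with both tight: 2.636 servings and 1.606 servings → $2.22.
oats + sunflower seeds with both tight: 4.222 servings and 0.5556 servings → $1.94.
oats + pasta with both tight: 4.143 servings and 0.4762 servings → $1.85.
sunflower seeds + pasta: the both-tight solution has a negative serving — not a feasible corner.
The minimum over all feasible corners is $1.85.

$1.85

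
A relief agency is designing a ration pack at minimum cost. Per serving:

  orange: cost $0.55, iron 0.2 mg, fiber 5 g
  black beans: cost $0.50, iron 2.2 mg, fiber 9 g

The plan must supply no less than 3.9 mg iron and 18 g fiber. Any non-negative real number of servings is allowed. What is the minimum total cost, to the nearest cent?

A basic optimal solution has at most two foods positive. Try each food alone and each pair with both targets met exactly.
orange only: max(3.9/0.2, 18/5) = 19.5 servings → $10.72.
black beans only: max(3.9/2.2, 18/9) = 2 servings → $1.00.
orange + black beans with both tight: 0.4891 servings and 1.728 servings → $1.13.
Cheapest feasible corner: $1.00.

$1.00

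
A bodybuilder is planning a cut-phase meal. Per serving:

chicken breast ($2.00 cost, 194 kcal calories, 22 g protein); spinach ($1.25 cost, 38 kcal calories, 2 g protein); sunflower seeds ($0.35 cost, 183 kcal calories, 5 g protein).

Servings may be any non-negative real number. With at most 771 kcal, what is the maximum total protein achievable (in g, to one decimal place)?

87.4 g

Protein per kcal: chicken breast 0.1134, spinach 0.05263, sunflower seeds 0.02732.
With no serving limits, spend the whole calories allowance on chicken breast: 771 kcal / 194 kcal × 22 g = 87.4 g.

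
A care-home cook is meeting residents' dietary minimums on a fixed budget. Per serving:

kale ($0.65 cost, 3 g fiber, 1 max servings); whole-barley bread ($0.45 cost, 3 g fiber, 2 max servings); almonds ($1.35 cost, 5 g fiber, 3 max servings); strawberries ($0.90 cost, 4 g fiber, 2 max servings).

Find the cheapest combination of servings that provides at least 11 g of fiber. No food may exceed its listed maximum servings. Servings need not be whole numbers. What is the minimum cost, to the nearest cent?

Cost per g of fiber: whole-barley bread $0.1500, kale $0.2167, strawberries $0.2250, almonds $0.2700.
Take 2 servings of whole-barley bread: +6.0 g fiber for $0.90 (total $0.90, still need 5.0 g).
Take 1 serving of kale: +3.0 g fiber for $0.65 (total $1.55, still need 2.0 g).
Take 0.5 servings of strawberries: +2.0 g fiber for $0.45 (total $2.00, still need 0.0 g).
Greedy by cheapest-per-g is optimal for a single linear constraint, so the minimum cost is $2.00.

$2.00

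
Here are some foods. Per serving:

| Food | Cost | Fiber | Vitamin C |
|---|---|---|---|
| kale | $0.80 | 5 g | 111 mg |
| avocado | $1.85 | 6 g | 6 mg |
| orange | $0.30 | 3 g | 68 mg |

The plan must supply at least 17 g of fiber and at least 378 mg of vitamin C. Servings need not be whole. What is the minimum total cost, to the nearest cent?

With two linear requirements the optimum uses one or two foods; enumerate the corners.
kale only: max(17/5, 378/111) = 3.405 servings → $2.72.
avocado only: max(17/6, 378/6) = 63 servings → $116.55.
orange only: max(17/3, 378/68) = 5.667 servings → $1.70.
kale + avocado: the both-tight solution has a negative serving — not a feasible corner.
kale + orange with both tight: 3.143 servings and 0.4286 servings → $2.64.
avocado + orange with both tight: 0.05641 servings and 5.554 servings → $1.77.
The minimum over all feasible corners is $1.70.

$1.70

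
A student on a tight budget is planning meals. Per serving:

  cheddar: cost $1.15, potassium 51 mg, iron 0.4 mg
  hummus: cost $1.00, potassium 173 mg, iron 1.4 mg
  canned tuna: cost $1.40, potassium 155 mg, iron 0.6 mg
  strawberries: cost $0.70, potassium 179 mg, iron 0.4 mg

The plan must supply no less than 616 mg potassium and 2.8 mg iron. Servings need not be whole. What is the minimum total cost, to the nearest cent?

With two linear requirements the optimum uses one or two foods; enumerate the corners.
cheddar only: max(616/51, 2.8/0.4) = 12.08 servings → $13.89.
hummus only: max(616/173, 2.8/1.4) = 3.561 servings → $3.56.
canned tuna only: max(616/155, 2.8/0.6) = 4.667 servings → $6.53.
strawberries only: max(616/179, 2.8/0.4) = 7 servings → $4.90.
cheddar + hummus: intersection lies outside the first quadrant.
cheddar + canned tuna with both tight: 2.051 servings and 3.299 servings → $6.98.
cheddar + strawberries with both tight: 4.977 servings and 2.023 servings → $7.14.
hummus + canned tuna with both tight: 0.5689 servings and 3.339 servings → $5.24.
hummus + strawberries with both tight: 1.405 servings and 2.084 servings → $2.86.
canned tuna + strawberries: the both-tight solution has a negative serving — not a feasible corner.
So the least-cost plan costs $2.86.

$2.86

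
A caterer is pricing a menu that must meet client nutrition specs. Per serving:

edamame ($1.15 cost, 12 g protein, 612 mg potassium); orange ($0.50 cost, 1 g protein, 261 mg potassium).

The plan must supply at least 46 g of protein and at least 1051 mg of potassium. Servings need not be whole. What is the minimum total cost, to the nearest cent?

$4.41

A basic optimal solution has at most two foods positive. Try each food alone and each pair with both targets met exactly.
edamame only: max(46/12, 1051/612) = 3.833 servings → $4.41.
orange only: max(46/1, 1051/261) = 46 servings → $23.00.
edamame + orange: intersection lies outside the first quadrant.
Cheapest feasible corner: $4.41.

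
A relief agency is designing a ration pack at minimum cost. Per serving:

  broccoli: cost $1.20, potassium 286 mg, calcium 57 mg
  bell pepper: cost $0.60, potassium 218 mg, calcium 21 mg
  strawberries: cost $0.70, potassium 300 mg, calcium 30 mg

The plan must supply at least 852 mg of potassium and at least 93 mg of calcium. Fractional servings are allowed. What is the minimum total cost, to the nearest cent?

A basic optimal solution has at most two foods positive. Try each food alone and each pair with both targets met exactly.
broccoli only: max(852/286, 93/57) = 2.979 servings → $3.57.
bell pepper only: max(852/218, 93/21) = 4.429 servings → $2.66.
strawberries only: max(852/300, 93/30) = 3.1 servings → $2.17.
broccoli + bell pepper with both tight: 0.371 servings and 3.421 servings → $2.50.
broccoli + strawberries with both tight: 0.2746 servings and 2.578 servings → $2.13.
bell pepper + strawberries: the both-tight solution has a negative serving — not a feasible corner.
The minimum over all feasible corners is $2.13.

$2.13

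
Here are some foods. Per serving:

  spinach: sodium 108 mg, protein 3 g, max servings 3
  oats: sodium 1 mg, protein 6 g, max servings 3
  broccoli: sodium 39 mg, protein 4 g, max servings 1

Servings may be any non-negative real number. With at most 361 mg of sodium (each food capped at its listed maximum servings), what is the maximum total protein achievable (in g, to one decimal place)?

Protein per mg sodium: oats 6, broccoli 0.1026, spinach 0.02778.
Take 3 servings of oats: uses 3 mg sodium, +18.0 g protein (running total 18.0 g).
Take 1 serving of broccoli: uses 39 mg sodium, +4.0 g protein (running total 22.0 g).
Take 2.954 servings of spinach: uses 319 mg sodium, +8.9 g protein (running total 30.9 g).
Filling greedily by protein-per-mg sodium is optimal for one linear limit, giving 30.9 g.

30.9 g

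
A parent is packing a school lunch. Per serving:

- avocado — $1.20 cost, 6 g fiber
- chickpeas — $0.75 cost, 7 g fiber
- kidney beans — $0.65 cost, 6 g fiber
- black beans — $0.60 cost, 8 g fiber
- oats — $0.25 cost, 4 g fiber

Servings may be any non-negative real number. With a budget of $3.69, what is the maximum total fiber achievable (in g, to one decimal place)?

Fiber per dollar: oats 16, black beans 13.33, chickpeas 9.333, kidney beans 9.231, avocado 5.
With no serving limits, spend the whole cost allowance on oats: $3.69 / $0.25 × 4 g = 59.0 g.

59.0 g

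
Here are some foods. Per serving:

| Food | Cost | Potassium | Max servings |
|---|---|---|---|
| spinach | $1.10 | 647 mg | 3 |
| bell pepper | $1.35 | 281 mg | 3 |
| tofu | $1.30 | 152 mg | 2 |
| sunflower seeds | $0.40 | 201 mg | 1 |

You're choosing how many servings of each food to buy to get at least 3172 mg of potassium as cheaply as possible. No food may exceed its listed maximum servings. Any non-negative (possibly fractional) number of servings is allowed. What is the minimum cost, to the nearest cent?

Cost per mg of potassium: spinach $0.0017, sunflower seeds $0.0020, bell pepper $0.0048, tofu $0.0086.
Take 3 servings of spinach: +1941.0 mg potassium for $3.30 (total $3.30, still need 1231.0 mg).
Take 1 serving of sunflower seeds: +201.0 mg potassium for $0.40 (total $3.70, still need 1030.0 mg).
Take 3 servings of bell pepper: +843.0 mg potassium for $4.05 (total $7.75, still need 187.0 mg).
Take 1.23 servings of tofu: +187.0 mg potassium for $1.60 (total $9.35, still need 0.0 mg).
Greedy by cheapest-per-mg is optimal for a single linear constraint, so the minimum cost is $9.35.

$9.35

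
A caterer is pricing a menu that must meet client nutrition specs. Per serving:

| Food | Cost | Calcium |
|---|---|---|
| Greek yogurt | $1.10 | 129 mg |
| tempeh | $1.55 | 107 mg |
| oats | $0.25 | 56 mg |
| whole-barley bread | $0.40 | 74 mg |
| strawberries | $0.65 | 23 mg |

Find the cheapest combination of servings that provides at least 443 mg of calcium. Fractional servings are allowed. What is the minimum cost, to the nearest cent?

Cost per mg of calcium: oats $0.0045, whole-barley bread $0.0054, Greek yogurt $0.0085, tempeh $0.0145, strawberries $0.0283.
With no serving limits, use only oats: 443 mg / 56 mg = 7.911 servings × $0.25 = $1.98.

$1.98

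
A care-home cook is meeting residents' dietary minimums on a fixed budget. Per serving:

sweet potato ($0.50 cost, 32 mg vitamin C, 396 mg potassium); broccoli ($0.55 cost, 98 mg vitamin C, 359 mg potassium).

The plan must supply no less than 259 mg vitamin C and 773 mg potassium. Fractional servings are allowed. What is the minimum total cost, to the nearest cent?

$1.45

sweet potato only: max(259/32, 773/396) = 8.094 servings → $4.05.
broccoli only: max(259/98, 773/359) = 2.643 servings → $1.45.
sweet potato + broccoli with both targets exact would need a negative amount; discard.
So the least-cost plan costs $1.45.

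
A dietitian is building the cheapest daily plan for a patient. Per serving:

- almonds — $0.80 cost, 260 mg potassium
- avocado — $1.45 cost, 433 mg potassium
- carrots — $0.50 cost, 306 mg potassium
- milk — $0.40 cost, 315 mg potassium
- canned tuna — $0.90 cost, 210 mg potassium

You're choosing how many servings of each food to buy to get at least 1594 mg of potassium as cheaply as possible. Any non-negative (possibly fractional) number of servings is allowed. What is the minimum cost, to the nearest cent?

$2.02

Cost per mg of potassium: milk $0.0013, carrots $0.0016, almonds $0.0031, avocado $0.0033, canned tuna $0.0043.
With no serving limits, use only milk: 1594 mg / 315 mg = 5.06 servings × $0.40 = $2.02.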